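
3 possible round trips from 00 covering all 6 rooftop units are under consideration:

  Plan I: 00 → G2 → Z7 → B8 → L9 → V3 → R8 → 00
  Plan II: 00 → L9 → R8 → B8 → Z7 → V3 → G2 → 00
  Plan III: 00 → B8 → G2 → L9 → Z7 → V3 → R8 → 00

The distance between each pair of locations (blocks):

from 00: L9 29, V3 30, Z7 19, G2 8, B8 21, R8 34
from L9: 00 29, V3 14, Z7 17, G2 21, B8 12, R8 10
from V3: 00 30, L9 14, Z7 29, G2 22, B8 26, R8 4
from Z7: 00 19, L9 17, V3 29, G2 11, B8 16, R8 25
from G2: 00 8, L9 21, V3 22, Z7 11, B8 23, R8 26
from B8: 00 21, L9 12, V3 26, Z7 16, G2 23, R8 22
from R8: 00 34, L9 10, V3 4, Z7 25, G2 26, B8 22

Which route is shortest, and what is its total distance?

99 blocks — Plan I is the shortest.

Plan I: 8 + 11 + 16 + 12 + 14 + 4 + 34 = 99
Plan II: 29 + 10 + 22 + 16 + 29 + 22 + 8 = 136
Plan III: 21 + 23 + 21 + 17 + 29 + 4 + 34 = 149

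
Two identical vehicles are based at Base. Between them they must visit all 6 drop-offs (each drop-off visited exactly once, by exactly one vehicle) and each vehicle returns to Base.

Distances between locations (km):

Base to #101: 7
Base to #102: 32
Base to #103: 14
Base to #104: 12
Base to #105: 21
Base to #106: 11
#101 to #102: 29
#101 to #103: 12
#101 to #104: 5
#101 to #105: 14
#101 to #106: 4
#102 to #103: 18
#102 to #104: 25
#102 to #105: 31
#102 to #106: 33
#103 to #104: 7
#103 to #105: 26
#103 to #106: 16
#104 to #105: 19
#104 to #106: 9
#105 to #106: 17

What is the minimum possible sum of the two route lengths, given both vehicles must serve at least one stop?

Minimum combined distance: 110 km.

Check every non-empty split of the stops between the two vehicles; for each half take its own optimal tour:
  {#101} + {#102, #103, #104, #105, #106}: 14 + 96 = 110
  {#102} + {#101, #103, #104, #105, #106}: 64 + 68 = 132
  {#101, #102} + {#103, #104, #105, #106}: 68 + 68 = 136
  {#103} + {#101, #102, #104, #105, #106}: 28 + 96 = 124
  {#101, #103} + {#102, #104, #105, #106}: 33 + 96 = 129
  {#102, #103} + {#101, #104, #105, #106}: 64 + 59 = 123
  … (31 splits in total)
Best: vehicle 1 Base → #101 → Base = 14; vehicle 2 Base → #104 → #103 → #102 → #105 → #106 → Base = 96; combined 110.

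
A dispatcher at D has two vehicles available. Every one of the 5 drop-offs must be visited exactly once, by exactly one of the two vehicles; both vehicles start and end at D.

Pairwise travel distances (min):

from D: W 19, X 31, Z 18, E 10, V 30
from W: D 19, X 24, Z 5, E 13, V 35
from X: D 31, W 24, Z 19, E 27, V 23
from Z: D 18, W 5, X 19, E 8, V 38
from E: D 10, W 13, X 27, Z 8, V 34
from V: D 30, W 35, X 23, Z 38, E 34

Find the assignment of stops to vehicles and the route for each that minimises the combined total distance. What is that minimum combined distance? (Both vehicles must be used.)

Minimum combined distance: 116 min.

There are 2^4 − 1 = 15 ways to divide the 5 stops into two non-empty groups. For each, the best each vehicle can do is its own shortest tour through its group:
  {W} + {X, Z, E, V}: 38 + 90 = 128
  {X} + {W, Z, E, V}: 62 + 88 = 150
  {W, X} + {Z, E, V}: 74 + 86 = 160
  {Z} + {W, X, E, V}: 36 + 100 = 136
  {W, Z} + {X, E, V}: 42 + 90 = 132
  {X, Z} + {W, E, V}: 68 + 88 = 156
  … (15 splits in total)
  {E} + {W, X, Z, V}: 20 + 96 = 116  ← best
Best: vehicle 1 D → E → D = 20; vehicle 2 D → W → Z → X → V → D = 96; combined 116.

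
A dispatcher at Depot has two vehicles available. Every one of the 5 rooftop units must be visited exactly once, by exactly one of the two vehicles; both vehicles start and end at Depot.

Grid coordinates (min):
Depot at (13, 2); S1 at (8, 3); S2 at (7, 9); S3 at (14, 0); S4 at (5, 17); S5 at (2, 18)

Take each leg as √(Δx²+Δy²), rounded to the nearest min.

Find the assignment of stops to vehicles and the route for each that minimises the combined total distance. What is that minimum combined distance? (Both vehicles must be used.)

Try each way of splitting the stops between the two vehicles (each non-empty) and, for each split, find the best tour for each vehicle:
  {S1} + {S2, S3, S4, S5}: 10 + 43 = 53
  {S2} + {S1, S3, S4, S5}: 18 + 45 = 63
  {S1, S2} + {S3, S4, S5}: 20 + 43 = 63
  {S3} + {S1, S2, S4, S5}: 4 + 41 = 45
  {S1, S3} + {S2, S4, S5}: 14 + 39 = 53
  {S2, S3} + {S1, S4, S5}: 22 + 41 = 63
  … (15 splits in total)
Best: vehicle 1 Depot → S3 → Depot = 4; vehicle 2 Depot → S1 → S2 → S4 → S5 → Depot = 41; combined 45.

Minimum combined distance: 45 min.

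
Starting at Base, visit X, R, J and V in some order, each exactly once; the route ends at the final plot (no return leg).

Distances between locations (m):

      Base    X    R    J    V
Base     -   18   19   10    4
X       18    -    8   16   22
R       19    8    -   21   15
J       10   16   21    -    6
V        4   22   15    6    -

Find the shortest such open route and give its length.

There are 4! = 24 possible orderings.
Base → X → R → J → V: 18+8+21+6 = 53
Base → X → R → V → J: 18+8+15+6 = 47
Base → X → J → R → V: 18+16+21+15 = 70
Base → X → J → V → R: 18+16+6+15 = 55
Base → X → V → R → J: 18+22+15+21 = 76
Base → X → V → J → R: 18+22+6+21 = 67
Base → R → X → J → V: 19+8+16+6 = 49
Base → R → X → V → J: 19+8+22+6 = 55
Base → R → J → X → V: 19+21+16+22 = 78
Base → R → J → V → X: 19+21+6+22 = 68
Base → R → V → X → J: 19+15+22+16 = 72
Base → R → V → J → X: 19+15+6+16 = 56
Base → J → X → R → V: 10+16+8+15 = 49
Base → J → X → V → R: 10+16+22+15 = 63
… (10 more)
Base → V → J → X → R: 4+6+16+8 = 34  ← best
The minimum is 34.
One shortest path: Base → V → J → X → R.

34 m — the minimum one-way total.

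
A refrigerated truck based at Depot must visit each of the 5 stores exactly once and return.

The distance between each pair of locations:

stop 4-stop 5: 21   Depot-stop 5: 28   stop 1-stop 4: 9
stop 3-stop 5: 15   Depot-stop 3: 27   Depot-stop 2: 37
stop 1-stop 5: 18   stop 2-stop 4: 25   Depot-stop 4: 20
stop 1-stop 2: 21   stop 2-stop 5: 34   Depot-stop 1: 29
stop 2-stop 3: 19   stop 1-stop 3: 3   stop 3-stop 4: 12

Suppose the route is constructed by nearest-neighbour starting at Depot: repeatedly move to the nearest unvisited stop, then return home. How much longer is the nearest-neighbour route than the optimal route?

From Depot: stop 4=20, stop 3=27, stop 5=28, stop 1=29, stop 2=37 → choose stop 4 (20).
From stop 4: stop 1=9, stop 3=12, stop 5=21, stop 2=25 → choose stop 1 (9).
From stop 1: stop 3=3, stop 5=18, stop 2=21 → choose stop 3 (3).
From stop 3: stop 5=15, stop 2=19 → choose stop 5 (15).
From stop 5: stop 2=34 → choose stop 2 (34).
NN route Depot → stop 4 → stop 1 → stop 3 → stop 5 → stop 2 → Depot costs 118.
Optimal: Depot → stop 4 → stop 1 → stop 2 → stop 3 → stop 5 → Depot costs 112 (by enumerating all 60 distinct tours).
Excess = 118 − 112 = 6.

6 longer than the optimal tour.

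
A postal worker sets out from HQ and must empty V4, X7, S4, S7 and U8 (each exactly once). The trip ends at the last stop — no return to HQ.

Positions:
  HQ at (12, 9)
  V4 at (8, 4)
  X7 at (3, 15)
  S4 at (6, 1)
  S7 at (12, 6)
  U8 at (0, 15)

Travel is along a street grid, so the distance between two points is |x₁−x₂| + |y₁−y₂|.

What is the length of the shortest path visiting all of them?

Minimum one-way distance = 34.

There are 5! = 120 possible orderings.
HQ→V4→X7→S4→S7→U8: 9+16+17+11+21 = 74
HQ→V4→X7→S4→U8→S7: 9+16+17+20+21 = 83
HQ→V4→X7→S7→S4→U8: 9+16+18+11+20 = 74
HQ→V4→X7→S7→U8→S4: 9+16+18+21+20 = 84
HQ→V4→X7→U8→S4→S7: 9+16+3+20+11 = 59
HQ→V4→X7→U8→S7→S4: 9+16+3+21+11 = 60
HQ→V4→S4→X7→S7→U8: 9+5+17+18+21 = 70
HQ→V4→S4→X7→U8→S7: 9+5+17+3+21 = 55
HQ→V4→S4→S7→X7→U8: 9+5+11+18+3 = 46
HQ→V4→S4→S7→U8→X7: 9+5+11+21+3 = 49
HQ→V4→S4→U8→X7→S7: 9+5+20+3+18 = 55
HQ→V4→S4→U8→S7→X7: 9+5+20+21+18 = 73
HQ→V4→S7→X7→S4→U8: 9+6+18+17+20 = 70
HQ→V4→S7→X7→U8→S4: 9+6+18+3+20 = 56
… (106 more)
HQ→S7→V4→S4→X7→U8: 3+6+5+17+3 = 34  ← best
The minimum is 34.
One shortest path: HQ → S7 → V4 → S4 → X7 → U8.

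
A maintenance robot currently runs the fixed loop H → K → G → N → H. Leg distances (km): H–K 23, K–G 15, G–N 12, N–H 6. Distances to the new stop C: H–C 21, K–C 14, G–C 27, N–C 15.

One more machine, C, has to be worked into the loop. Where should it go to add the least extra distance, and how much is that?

Insertion cost between consecutive stops i–j is d(i,C) + d(C,j) − d(i,j):
  between H and K: 21 + 14 − 23 = 12
  between K and G: 14 + 27 − 15 = 26
  between G and N: 27 + 15 − 12 = 30
  between N and H: 15 + 21 − 6 = 30
Cheapest insertion is between H and K, adding 12.
New total = 56 + 12 = 68.

Minimum extra distance: 12 km, inserting C between H and K.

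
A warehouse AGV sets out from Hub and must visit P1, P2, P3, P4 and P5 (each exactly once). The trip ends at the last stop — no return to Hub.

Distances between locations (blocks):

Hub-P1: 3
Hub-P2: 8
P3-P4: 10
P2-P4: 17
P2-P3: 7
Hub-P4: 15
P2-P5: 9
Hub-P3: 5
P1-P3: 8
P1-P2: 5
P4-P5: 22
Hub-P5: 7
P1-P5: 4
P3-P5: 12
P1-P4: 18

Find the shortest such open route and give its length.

There are 5! = 120 possible orderings.
Hub→P1→P2→P3→P4→P5: 3+5+7+10+22 = 47
Hub→P1→P2→P3→P5→P4: 3+5+7+12+22 = 49
Hub→P1→P2→P4→P3→P5: 3+5+17+10+12 = 47
Hub→P1→P2→P4→P5→P3: 3+5+17+22+12 = 59
Hub→P1→P2→P5→P3→P4: 3+5+9+12+10 = 39
Hub→P1→P2→P5→P4→P3: 3+5+9+22+10 = 49
Hub→P1→P3→P2→P4→P5: 3+8+7+17+22 = 57
Hub→P1→P3→P2→P5→P4: 3+8+7+9+22 = 49
Hub→P1→P3→P4→P2→P5: 3+8+10+17+9 = 47
Hub→P1→P3→P4→P5→P2: 3+8+10+22+9 = 52
Hub→P1→P3→P5→P2→P4: 3+8+12+9+17 = 49
Hub→P1→P3→P5→P4→P2: 3+8+12+22+17 = 62
Hub→P1→P4→P2→P3→P5: 3+18+17+7+12 = 57
Hub→P1→P4→P2→P5→P3: 3+18+17+9+12 = 59
… (106 more)
Hub→P1→P5→P2→P3→P4: 3+4+9+7+10 = 33  ← best
The minimum is 33.
One shortest path: Hub → P1 → P5 → P2 → P3 → P4.

33 blocks — the minimum one-way total.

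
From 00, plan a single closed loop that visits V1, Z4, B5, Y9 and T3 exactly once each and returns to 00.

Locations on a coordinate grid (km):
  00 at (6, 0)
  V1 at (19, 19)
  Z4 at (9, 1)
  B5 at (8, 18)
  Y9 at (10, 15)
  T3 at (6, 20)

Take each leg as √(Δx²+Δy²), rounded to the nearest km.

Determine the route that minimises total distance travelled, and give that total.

00 - V1 - Z4 - B5 - Y9 - T3 - 00: 23+21+17+4+6+20 = 91
00 - V1 - Z4 - B5 - T3 - Y9 - 00: 23+21+17+3+6+16 = 86
00 - V1 - Z4 - Y9 - B5 - T3 - 00: 23+21+14+4+3+20 = 85
00 - V1 - Z4 - Y9 - T3 - B5 - 00: 23+21+14+6+3+18 = 85
00 - V1 - Z4 - T3 - B5 - Y9 - 00: 23+21+19+3+4+16 = 86
00 - V1 - Z4 - T3 - Y9 - B5 - 00: 23+21+19+6+4+18 = 91
00 - V1 - B5 - Z4 - Y9 - T3 - 00: 23+11+17+14+6+20 = 91
00 - V1 - B5 - Z4 - T3 - Y9 - 00: 23+11+17+19+6+16 = 92
00 - V1 - B5 - Y9 - Z4 - T3 - 00: 23+11+4+14+19+20 = 91
00 - V1 - B5 - Y9 - T3 - Z4 - 00: 23+11+4+6+19+3 = 66
00 - V1 - B5 - T3 - Z4 - Y9 - 00: 23+11+3+19+14+16 = 86
00 - V1 - B5 - T3 - Y9 - Z4 - 00: 23+11+3+6+14+3 = 60
00 - V1 - Y9 - Z4 - B5 - T3 - 00: 23+10+14+17+3+20 = 87
00 - V1 - Y9 - Z4 - T3 - B5 - 00: 23+10+14+19+3+18 = 87
… (46 more)
The minimum is 60.
One optimal route: 00 → V1 → B5 → T3 → Y9 → Z4 → 00 (or its reverse).

60 km — the shortest possible round trip.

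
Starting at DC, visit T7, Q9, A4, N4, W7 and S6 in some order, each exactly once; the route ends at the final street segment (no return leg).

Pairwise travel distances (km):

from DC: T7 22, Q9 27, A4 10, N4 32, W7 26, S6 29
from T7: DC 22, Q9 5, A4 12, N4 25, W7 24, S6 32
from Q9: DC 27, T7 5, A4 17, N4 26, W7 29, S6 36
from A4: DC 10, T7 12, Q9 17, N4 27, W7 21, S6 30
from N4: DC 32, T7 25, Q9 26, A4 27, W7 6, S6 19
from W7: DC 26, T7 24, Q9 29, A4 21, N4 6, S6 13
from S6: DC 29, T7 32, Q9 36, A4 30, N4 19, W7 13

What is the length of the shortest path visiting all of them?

Minimum one-way distance = 72 km.

There are 6! = 720 possible orderings.
DC → T7 → Q9 → A4 → N4 → W7 → S6: 22+5+17+27+6+13 = 90
DC → T7 → Q9 → A4 → N4 → S6 → W7: 22+5+17+27+19+13 = 103
DC → T7 → Q9 → A4 → W7 → N4 → S6: 22+5+17+21+6+19 = 90
DC → T7 → Q9 → A4 → W7 → S6 → N4: 22+5+17+21+13+19 = 97
DC → T7 → Q9 → A4 → S6 → N4 → W7: 22+5+17+30+19+6 = 99
DC → T7 → Q9 → A4 → S6 → W7 → N4: 22+5+17+30+13+6 = 93
DC → T7 → Q9 → N4 → A4 → W7 → S6: 22+5+26+27+21+13 = 114
DC → T7 → Q9 → N4 → A4 → S6 → W7: 22+5+26+27+30+13 = 123
… (712 more)
DC → A4 → T7 → Q9 → N4 → W7 → S6: 10+12+5+26+6+13 = 72  ← best
The minimum is 72.
One shortest path: DC → A4 → T7 → Q9 → N4 → W7 → S6.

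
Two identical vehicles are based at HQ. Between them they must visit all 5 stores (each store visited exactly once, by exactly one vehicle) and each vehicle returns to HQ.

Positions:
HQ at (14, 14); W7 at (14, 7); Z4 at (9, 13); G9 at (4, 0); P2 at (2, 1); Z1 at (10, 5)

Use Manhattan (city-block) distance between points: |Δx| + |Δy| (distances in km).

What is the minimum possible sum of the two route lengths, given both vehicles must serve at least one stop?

Minimum combined distance: 64 km.

There are 2^4 − 1 = 15 ways to divide the 5 stops into two non-empty groups. For each, the best each vehicle can do is its own shortest tour through its group:
  {W7} + {Z4, G9, P2, Z1}: 14 + 52 = 66
  {Z4} + {W7, G9, P2, Z1}: 12 + 52 = 64
  {W7, Z4} + {G9, P2, Z1}: 24 + 52 = 76
  {G9} + {W7, Z4, P2, Z1}: 48 + 50 = 98
  {W7, G9} + {Z4, P2, Z1}: 48 + 50 = 98
  {Z4, G9} + {W7, P2, Z1}: 48 + 50 = 98
  … (15 splits in total)
Best: vehicle 1 HQ → Z4 → HQ = 12; vehicle 2 HQ → W7 → G9 → P2 → Z1 → HQ = 52; combined 64.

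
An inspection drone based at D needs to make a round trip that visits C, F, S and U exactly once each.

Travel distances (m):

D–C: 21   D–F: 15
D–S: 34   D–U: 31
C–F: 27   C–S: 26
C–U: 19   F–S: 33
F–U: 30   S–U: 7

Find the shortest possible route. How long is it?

Minimum total distance: 95 m.

D → C → F → S → U → D: 21+27+33+7+31 = 119
D → C → F → U → S → D: 21+27+30+7+34 = 119
D → C → S → F → U → D: 21+26+33+30+31 = 141
D → C → S → U → F → D: 21+26+7+30+15 = 99
D → C → U → F → S → D: 21+19+30+33+34 = 137
D → C → U → S → F → D: 21+19+7+33+15 = 95
D → F → C → S → U → D: 15+27+26+7+31 = 106
D → F → C → U → S → D: 15+27+19+7+34 = 102
D → F → S → C → U → D: 15+33+26+19+31 = 124
D → F → U → C → S → D: 15+30+19+26+34 = 124
D → S → C → F → U → D: 34+26+27+30+31 = 148
D → S → F → C → U → D: 34+33+27+19+31 = 144
The minimum is 95.
One optimal route: D → C → U → S → F → D (or its reverse).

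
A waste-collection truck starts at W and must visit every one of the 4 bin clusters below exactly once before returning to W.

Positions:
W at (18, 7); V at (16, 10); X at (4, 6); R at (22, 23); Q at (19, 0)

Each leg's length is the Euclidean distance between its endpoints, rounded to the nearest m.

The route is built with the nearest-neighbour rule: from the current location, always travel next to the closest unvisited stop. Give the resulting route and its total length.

71 m along W → V → Q → X → R → W.

W → [V:4 / Q:7 / X:14 / R:16] → V (4)
V → [Q:10 / X:13 / R:14] → Q (10)
Q → [X:16 / R:23] → X (16)
X → [R:25] → R (25)
Return R→W: 16.
Total = 4 + 10 + 16 + 25 + 16 = 71.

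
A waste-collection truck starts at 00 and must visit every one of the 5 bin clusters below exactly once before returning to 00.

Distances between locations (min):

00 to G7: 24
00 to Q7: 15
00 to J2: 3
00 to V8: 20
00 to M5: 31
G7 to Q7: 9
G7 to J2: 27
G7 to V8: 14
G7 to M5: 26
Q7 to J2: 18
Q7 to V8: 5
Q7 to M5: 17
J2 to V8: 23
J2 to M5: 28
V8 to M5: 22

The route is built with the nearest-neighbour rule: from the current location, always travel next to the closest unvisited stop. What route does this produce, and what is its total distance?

00 → [J2:3 / Q7:15 / V8:20 / G7:24 / M5:31] → J2 (3)
J2 → [Q7:18 / V8:23 / G7:27 / M5:28] → Q7 (18)
Q7 → [V8:5 / G7:9 / M5:17] → V8 (5)
V8 → [G7:14 / M5:22] → G7 (14)
G7 → [M5:26] → M5 (26)
Return M5→00: 31.
Total = 3 + 18 + 5 + 14 + 26 + 31 = 97.

97 min along 00 → J2 → Q7 → V8 → G7 → M5 → 00.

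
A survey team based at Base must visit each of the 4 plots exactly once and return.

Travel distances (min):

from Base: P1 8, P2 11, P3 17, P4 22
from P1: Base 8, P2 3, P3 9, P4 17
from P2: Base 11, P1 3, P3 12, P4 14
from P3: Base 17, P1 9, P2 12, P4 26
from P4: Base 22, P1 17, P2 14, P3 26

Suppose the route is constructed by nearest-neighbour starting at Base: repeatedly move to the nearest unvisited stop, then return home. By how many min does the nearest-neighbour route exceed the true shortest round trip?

6 min longer than the optimal tour.

Base: P1=8, P2=11, P3=17, P4=22 ⇒ P1
P1: P2=3, P3=9, P4=17 ⇒ P2
P2: P3=12, P4=14 ⇒ P3
P3: P4=26 ⇒ P4
NN route Base → P1 → P2 → P3 → P4 → Base costs 71.
Optimal: Base → P1 → P3 → P2 → P4 → Base costs 65 (by enumerating all 12 distinct tours).
Excess = 71 − 65 = 6.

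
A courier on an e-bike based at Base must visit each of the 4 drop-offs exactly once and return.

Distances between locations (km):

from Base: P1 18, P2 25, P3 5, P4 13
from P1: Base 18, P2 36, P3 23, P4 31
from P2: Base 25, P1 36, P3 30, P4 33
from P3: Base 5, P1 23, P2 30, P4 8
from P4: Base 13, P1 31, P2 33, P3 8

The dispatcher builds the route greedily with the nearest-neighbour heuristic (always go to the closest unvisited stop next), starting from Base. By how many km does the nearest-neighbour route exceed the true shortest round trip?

5 km longer than the optimal tour.

Base: P3=5, P4=13, P1=18, P2=25 ⇒ P3
P3: P4=8, P1=23, P2=30 ⇒ P4
P4: P1=31, P2=33 ⇒ P1
P1: P2=36 ⇒ P2
NN route Base → P3 → P4 → P1 → P2 → Base costs 105.
Optimal: Base → P1 → P2 → P4 → P3 → Base costs 100 (by enumerating all 12 distinct tours).
Excess = 105 − 100 = 5.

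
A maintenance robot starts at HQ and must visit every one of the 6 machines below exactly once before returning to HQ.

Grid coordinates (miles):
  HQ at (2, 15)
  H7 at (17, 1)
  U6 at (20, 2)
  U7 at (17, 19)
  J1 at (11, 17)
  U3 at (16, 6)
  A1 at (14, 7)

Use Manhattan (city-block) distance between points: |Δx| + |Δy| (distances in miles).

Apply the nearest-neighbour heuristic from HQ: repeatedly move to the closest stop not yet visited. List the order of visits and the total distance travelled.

Total distance 80 miles via the nearest-neighbour route HQ → J1 → U7 → U3 → A1 → H7 → U6 → HQ.

At HQ the remaining stops are J1 11, U7 19, A1 20, U3 23, H7 29, U6 31; go to J1.
At J1 the remaining stops are U7 8, A1 13, U3 16, H7 22, U6 24; go to U7.
At U7 the remaining stops are U3 14, A1 15, H7 18, U6 20; go to U3.
At U3 the remaining stops are A1 3, H7 6, U6 8; go to A1.
At A1 the remaining stops are H7 9, U6 11; go to H7.
At H7 the remaining stops are U6 4; go to U6.
Return U6→HQ: 31.
Total = 11 + 8 + 14 + 3 + 9 + 4 + 31 = 80.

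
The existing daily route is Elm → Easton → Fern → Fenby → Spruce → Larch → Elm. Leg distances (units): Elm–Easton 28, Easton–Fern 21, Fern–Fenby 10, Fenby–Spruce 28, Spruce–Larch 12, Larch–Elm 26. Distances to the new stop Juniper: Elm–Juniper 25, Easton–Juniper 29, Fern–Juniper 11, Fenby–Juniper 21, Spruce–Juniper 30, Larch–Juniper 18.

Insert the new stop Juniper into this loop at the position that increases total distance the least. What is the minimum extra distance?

Minimum extra distance: 17, inserting Juniper between Larch and Elm.

Insertion cost between consecutive stops i–j is d(i,Juniper) + d(Juniper,j) − d(i,j):
  between Elm and Easton: 25 + 29 − 28 = 26
  between Easton and Fern: 29 + 11 − 21 = 19
  between Fern and Fenby: 11 + 21 − 10 = 22
  between Fenby and Spruce: 21 + 30 − 28 = 23
  between Spruce and Larch: 30 + 18 − 12 = 36
  between Larch and Elm: 18 + 25 − 26 = 17
Cheapest insertion is between Larch and Elm, adding 17.
New total = 125 + 17 = 142.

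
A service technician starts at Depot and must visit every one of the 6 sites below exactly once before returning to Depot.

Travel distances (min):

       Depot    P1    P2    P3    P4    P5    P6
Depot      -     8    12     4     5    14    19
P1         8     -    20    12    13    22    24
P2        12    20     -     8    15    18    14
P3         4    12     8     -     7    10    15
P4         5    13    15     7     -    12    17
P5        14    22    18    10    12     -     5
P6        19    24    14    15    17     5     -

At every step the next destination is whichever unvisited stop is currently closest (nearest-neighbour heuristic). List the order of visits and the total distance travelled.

At Depot the remaining stops are P3 4, P4 5, P1 8, P2 12, P5 14, P6 19; go to P3.
At P3 the remaining stops are P4 7, P2 8, P5 10, P1 12, P6 15; go to P4.
At P4 the remaining stops are P5 12, P1 13, P2 15, P6 17; go to P5.
At P5 the remaining stops are P6 5, P2 18, P1 22; go to P6.
At P6 the remaining stops are P2 14, P1 24; go to P2.
At P2 the remaining stops are P1 20; go to P1.
Return P1→Depot: 8.
Total = 4 + 7 + 12 + 5 + 14 + 20 + 8 = 70.

Nearest-neighbour total = 70 min; route Depot → P3 → P4 → P5 → P6 → P2 → P1 → Depot.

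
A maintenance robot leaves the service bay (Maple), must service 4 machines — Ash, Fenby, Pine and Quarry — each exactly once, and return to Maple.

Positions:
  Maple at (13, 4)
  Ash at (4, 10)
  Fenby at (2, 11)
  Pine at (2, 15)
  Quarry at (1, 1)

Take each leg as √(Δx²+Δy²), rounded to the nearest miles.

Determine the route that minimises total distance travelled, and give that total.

Maple → Ash → Fenby → Pine → Quarry → Maple: 11+2+4+14+12 = 43
Maple → Ash → Fenby → Quarry → Pine → Maple: 11+2+10+14+16 = 53
Maple → Ash → Pine → Fenby → Quarry → Maple: 11+5+4+10+12 = 42
Maple → Ash → Pine → Quarry → Fenby → Maple: 11+5+14+10+13 = 53
Maple → Ash → Quarry → Fenby → Pine → Maple: 11+9+10+4+16 = 50
Maple → Ash → Quarry → Pine → Fenby → Maple: 11+9+14+4+13 = 51
Maple → Fenby → Ash → Pine → Quarry → Maple: 13+2+5+14+12 = 46
Maple → Fenby → Ash → Quarry → Pine → Maple: 13+2+9+14+16 = 54
Maple → Fenby → Pine → Ash → Quarry → Maple: 13+4+5+9+12 = 43
Maple → Fenby → Quarry → Ash → Pine → Maple: 13+10+9+5+16 = 53
Maple → Pine → Ash → Fenby → Quarry → Maple: 16+5+2+10+12 = 45
Maple → Pine → Fenby → Ash → Quarry → Maple: 16+4+2+9+12 = 43
The minimum is 42.
One optimal route: Maple → Ash → Pine → Fenby → Quarry → Maple (or its reverse).

Shortest round trip = 42 miles.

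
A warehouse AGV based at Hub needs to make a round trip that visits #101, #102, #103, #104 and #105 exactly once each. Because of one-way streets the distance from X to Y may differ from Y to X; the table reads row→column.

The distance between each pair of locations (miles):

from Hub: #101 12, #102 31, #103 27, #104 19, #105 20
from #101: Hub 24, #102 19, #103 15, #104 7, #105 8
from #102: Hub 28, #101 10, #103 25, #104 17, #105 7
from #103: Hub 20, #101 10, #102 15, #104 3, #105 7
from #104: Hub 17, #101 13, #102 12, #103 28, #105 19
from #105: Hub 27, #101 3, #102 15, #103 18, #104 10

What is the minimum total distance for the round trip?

Minimum total distance: 76 miles.

Hub - #101 - #102 - #103 - #104 - #105 - Hub: 12+19+25+3+19+27 = 105
Hub - #101 - #102 - #103 - #105 - #104 - Hub: 12+19+25+7+10+17 = 90
Hub - #101 - #102 - #104 - #103 - #105 - Hub: 12+19+17+28+7+27 = 110
Hub - #101 - #102 - #104 - #105 - #103 - Hub: 12+19+17+19+18+20 = 105
Hub - #101 - #102 - #105 - #103 - #104 - Hub: 12+19+7+18+3+17 = 76
Hub - #101 - #102 - #105 - #104 - #103 - Hub: 12+19+7+10+28+20 = 96
Hub - #101 - #103 - #102 - #104 - #105 - Hub: 12+15+15+17+19+27 = 105
Hub - #101 - #103 - #102 - #105 - #104 - Hub: 12+15+15+7+10+17 = 76
Hub - #101 - #103 - #104 - #102 - #105 - Hub: 12+15+3+12+7+27 = 76
Hub - #101 - #103 - #104 - #105 - #102 - Hub: 12+15+3+19+15+28 = 92
Hub - #101 - #103 - #105 - #102 - #104 - Hub: 12+15+7+15+17+17 = 83
Hub - #101 - #103 - #105 - #104 - #102 - Hub: 12+15+7+10+12+28 = 84
Hub - #101 - #104 - #102 - #103 - #105 - Hub: 12+7+12+25+7+27 = 90
Hub - #101 - #104 - #102 - #105 - #103 - Hub: 12+7+12+7+18+20 = 76
… (106 more)
The minimum is 76.
One optimal route: Hub → #101 → #102 → #105 → #103 → #104 → Hub.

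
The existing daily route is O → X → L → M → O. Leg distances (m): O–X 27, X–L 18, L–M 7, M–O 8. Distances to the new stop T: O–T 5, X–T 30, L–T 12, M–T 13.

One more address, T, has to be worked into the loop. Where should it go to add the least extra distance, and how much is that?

+8 m — insert T between O and X.

Insertion cost between consecutive stops i–j is d(i,T) + d(T,j) − d(i,j):
  between O and X: 5 + 30 − 27 = 8
  between X and L: 30 + 12 − 18 = 24
  between L and M: 12 + 13 − 7 = 18
  between M and O: 13 + 5 − 8 = 10
Cheapest insertion is between O and X, adding 8.
New total = 60 + 8 = 68.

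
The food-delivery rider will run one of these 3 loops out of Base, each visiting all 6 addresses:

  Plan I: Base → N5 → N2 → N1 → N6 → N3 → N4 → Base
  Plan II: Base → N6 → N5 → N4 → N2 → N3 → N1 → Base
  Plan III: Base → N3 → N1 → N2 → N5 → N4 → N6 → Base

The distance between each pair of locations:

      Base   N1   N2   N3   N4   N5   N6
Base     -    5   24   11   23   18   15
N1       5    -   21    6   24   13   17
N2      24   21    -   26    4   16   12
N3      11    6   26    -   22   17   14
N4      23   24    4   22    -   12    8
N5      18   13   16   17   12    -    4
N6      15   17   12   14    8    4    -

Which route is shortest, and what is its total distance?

Plan I: 18 + 16 + 21 + 17 + 14 + 22 + 23 = 131
Plan II: 15 + 4 + 12 + 4 + 26 + 6 + 5 = 72
Plan III: 11 + 6 + 21 + 16 + 12 + 8 + 15 = 89

Shortest is Plan II, total 72.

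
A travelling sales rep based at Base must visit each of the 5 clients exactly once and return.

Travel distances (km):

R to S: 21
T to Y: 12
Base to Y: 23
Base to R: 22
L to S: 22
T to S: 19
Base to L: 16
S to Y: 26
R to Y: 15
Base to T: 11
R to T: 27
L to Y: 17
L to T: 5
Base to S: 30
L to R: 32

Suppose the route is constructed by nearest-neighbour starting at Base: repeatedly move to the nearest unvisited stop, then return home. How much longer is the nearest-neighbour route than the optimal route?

From Base: T=11, L=16, R=22, Y=23, S=30 → choose T (11).
From T: L=5, Y=12, S=19, R=27 → choose L (5).
From L: Y=17, S=22, R=32 → choose Y (17).
From Y: R=15, S=26 → choose R (15).
From R: S=21 → choose S (21).
NN route Base → T → L → Y → R → S → Base costs 99.
Optimal: Base → L → S → R → Y → T → Base costs 97 (by enumerating all 60 distinct tours).
Excess = 99 − 97 = 2.

Excess over optimum: 2 km.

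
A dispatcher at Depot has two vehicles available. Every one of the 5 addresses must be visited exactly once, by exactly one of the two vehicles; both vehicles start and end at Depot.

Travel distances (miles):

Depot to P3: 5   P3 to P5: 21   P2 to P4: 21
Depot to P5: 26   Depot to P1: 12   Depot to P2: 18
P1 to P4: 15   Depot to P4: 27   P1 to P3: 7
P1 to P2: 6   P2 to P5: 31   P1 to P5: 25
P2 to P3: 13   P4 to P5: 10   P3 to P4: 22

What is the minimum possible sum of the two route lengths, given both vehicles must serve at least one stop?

There are 2^4 − 1 = 15 ways to divide the 5 stops into two non-empty groups. For each, the best each vehicle can do is its own shortest tour through its group:
  {P1} + {P2, P3, P4, P5}: 24 + 75 = 99
  {P2} + {P1, P3, P4, P5}: 36 + 63 = 99
  {P1, P2} + {P3, P4, P5}: 36 + 63 = 99
  {P3} + {P1, P2, P4, P5}: 10 + 75 = 85
  {P1, P3} + {P2, P4, P5}: 24 + 75 = 99
  {P2, P3} + {P1, P4, P5}: 36 + 63 = 99
  … (15 splits in total)
Best: vehicle 1 Depot → P3 → Depot = 10; vehicle 2 Depot → P1 → P2 → P4 → P5 → Depot = 75; combined 85.

Minimum combined distance: 85 miles.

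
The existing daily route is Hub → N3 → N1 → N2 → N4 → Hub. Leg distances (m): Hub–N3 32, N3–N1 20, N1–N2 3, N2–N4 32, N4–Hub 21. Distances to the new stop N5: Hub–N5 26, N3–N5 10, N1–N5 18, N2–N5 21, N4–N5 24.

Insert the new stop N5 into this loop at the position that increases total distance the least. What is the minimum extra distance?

Insertion cost between consecutive stops i–j is d(i,N5) + d(N5,j) − d(i,j):
  between Hub and N3: 26 + 10 − 32 = 4
  between N3 and N1: 10 + 18 − 20 = 8
  between N1 and N2: 18 + 21 − 3 = 36
  between N2 and N4: 21 + 24 − 32 = 13
  between N4 and Hub: 24 + 26 − 21 = 29
Cheapest insertion is between Hub and N3, adding 4.
New total = 108 + 4 = 112.

+4 m — insert N5 between Hub and N3.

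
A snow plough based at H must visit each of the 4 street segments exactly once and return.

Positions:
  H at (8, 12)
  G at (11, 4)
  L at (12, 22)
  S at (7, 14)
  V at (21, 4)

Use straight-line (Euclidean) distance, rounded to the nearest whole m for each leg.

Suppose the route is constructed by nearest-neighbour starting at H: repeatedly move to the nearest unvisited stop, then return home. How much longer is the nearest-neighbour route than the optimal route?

The nearest-neighbour route is 4 m longer than optimal.

H: S=2, G=9, L=11, V=15 ⇒ S
S: L=9, G=11, V=17 ⇒ L
L: G=18, V=20 ⇒ G
G: V=10 ⇒ V
NN route H → S → L → G → V → H costs 54.
Optimal: H → G → V → L → S → H costs 50 (by enumerating all 12 distinct tours).
Excess = 54 − 50 = 4.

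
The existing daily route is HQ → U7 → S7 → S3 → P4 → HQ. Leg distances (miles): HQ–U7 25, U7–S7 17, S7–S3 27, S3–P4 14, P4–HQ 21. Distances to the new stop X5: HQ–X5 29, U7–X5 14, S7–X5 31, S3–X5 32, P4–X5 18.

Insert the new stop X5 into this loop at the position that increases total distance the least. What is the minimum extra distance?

Minimum extra distance: 18 miles, inserting X5 between HQ and U7.

Insertion cost between consecutive stops i–j is d(i,X5) + d(X5,j) − d(i,j):
  between HQ and U7: 29 + 14 − 25 = 18
  between U7 and S7: 14 + 31 − 17 = 28
  between S7 and S3: 31 + 32 − 27 = 36
  between S3 and P4: 32 + 18 − 14 = 36
  between P4 and HQ: 18 + 29 − 21 = 26
Cheapest insertion is between HQ and U7, adding 18.
New total = 104 + 18 = 122.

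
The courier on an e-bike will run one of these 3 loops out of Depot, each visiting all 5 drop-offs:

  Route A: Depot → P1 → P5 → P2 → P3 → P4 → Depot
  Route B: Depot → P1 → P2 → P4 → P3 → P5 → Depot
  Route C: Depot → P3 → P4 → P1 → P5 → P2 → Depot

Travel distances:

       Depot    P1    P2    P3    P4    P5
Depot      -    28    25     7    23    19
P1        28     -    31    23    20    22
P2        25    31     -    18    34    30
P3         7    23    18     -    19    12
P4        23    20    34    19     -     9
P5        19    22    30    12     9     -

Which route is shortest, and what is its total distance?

Shortest is Route C, total 123.

Route A: 28 + 22 + 30 + 18 + 19 + 23 = 140
Route B: 28 + 31 + 34 + 19 + 12 + 19 = 143
Route C: 7 + 19 + 20 + 22 + 30 + 25 = 123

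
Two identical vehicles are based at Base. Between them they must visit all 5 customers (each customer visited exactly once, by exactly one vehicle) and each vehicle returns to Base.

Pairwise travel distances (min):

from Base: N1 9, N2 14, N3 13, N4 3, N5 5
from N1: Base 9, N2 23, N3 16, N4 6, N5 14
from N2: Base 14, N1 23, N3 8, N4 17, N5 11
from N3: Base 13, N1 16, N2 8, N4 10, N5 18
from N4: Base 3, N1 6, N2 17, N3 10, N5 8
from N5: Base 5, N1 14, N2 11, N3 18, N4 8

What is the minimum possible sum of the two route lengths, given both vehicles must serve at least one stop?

Check every non-empty split of the stops between the two vehicles; for each half take its own optimal tour:
  {N1} + {N2, N3, N4, N5}: 18 + 37 = 55
  {N2} + {N1, N3, N4, N5}: 28 + 48 = 76
  {N1, N2} + {N3, N4, N5}: 46 + 36 = 82
  {N3} + {N1, N2, N4, N5}: 26 + 48 = 74
  {N1, N3} + {N2, N4, N5}: 38 + 36 = 74
  {N2, N3} + {N1, N4, N5}: 35 + 28 = 63
  … (15 splits in total)
Best: vehicle 1 Base → N1 → Base = 18; vehicle 2 Base → N4 → N3 → N2 → N5 → Base = 37; combined 55.

55 min — the smallest possible combined total.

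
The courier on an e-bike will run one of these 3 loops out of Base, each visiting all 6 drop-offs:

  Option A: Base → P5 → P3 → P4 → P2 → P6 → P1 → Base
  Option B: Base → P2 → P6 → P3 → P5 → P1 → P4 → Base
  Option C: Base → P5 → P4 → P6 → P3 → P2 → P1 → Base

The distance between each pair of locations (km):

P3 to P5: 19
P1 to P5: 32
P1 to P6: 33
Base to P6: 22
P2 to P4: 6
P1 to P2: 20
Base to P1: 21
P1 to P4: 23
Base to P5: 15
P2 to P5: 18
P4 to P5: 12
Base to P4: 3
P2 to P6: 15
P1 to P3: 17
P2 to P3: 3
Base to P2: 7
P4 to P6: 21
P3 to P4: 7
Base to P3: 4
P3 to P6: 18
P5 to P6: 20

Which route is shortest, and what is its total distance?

Shortest is Option C, total 110 km.

Option A: 15 + 19 + 7 + 6 + 15 + 33 + 21 = 116
Option B: 7 + 15 + 18 + 19 + 32 + 23 + 3 = 117
Option C: 15 + 12 + 21 + 18 + 3 + 20 + 21 = 110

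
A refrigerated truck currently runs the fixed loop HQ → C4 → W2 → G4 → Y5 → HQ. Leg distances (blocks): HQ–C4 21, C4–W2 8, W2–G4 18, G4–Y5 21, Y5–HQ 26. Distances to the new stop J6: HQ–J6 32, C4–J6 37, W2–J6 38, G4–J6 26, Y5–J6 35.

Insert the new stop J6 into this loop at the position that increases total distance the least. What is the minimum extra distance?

Insertion cost between consecutive stops i–j is d(i,J6) + d(J6,j) − d(i,j):
  between HQ and C4: 32 + 37 − 21 = 48
  between C4 and W2: 37 + 38 − 8 = 67
  between W2 and G4: 38 + 26 − 18 = 46
  between G4 and Y5: 26 + 35 − 21 = 40
  between Y5 and HQ: 35 + 32 − 26 = 41
Cheapest insertion is between G4 and Y5, adding 40.
New total = 94 + 40 = 134.

+40 blocks — insert J6 between G4 and Y5.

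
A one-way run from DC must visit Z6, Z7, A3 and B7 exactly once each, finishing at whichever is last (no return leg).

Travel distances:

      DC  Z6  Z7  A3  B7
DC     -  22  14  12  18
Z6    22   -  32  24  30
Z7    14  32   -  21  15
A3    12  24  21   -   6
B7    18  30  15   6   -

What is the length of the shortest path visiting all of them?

There are 4! = 24 possible orderings.
DC → Z6 → Z7 → A3 → B7: 22+32+21+6 = 81
DC → Z6 → Z7 → B7 → A3: 22+32+15+6 = 75
DC → Z6 → A3 → Z7 → B7: 22+24+21+15 = 82
DC → Z6 → A3 → B7 → Z7: 22+24+6+15 = 67
DC → Z6 → B7 → Z7 → A3: 22+30+15+21 = 88
DC → Z6 → B7 → A3 → Z7: 22+30+6+21 = 79
DC → Z7 → Z6 → A3 → B7: 14+32+24+6 = 76
DC → Z7 → Z6 → B7 → A3: 14+32+30+6 = 82
DC → Z7 → A3 → Z6 → B7: 14+21+24+30 = 89
DC → Z7 → A3 → B7 → Z6: 14+21+6+30 = 71
DC → Z7 → B7 → Z6 → A3: 14+15+30+24 = 83
DC → Z7 → B7 → A3 → Z6: 14+15+6+24 = 59
DC → A3 → Z6 → Z7 → B7: 12+24+32+15 = 83
DC → A3 → Z6 → B7 → Z7: 12+24+30+15 = 81
… (10 more)
The minimum is 59.
One shortest path: DC → Z7 → B7 → A3 → Z6.

Minimum one-way distance = 59.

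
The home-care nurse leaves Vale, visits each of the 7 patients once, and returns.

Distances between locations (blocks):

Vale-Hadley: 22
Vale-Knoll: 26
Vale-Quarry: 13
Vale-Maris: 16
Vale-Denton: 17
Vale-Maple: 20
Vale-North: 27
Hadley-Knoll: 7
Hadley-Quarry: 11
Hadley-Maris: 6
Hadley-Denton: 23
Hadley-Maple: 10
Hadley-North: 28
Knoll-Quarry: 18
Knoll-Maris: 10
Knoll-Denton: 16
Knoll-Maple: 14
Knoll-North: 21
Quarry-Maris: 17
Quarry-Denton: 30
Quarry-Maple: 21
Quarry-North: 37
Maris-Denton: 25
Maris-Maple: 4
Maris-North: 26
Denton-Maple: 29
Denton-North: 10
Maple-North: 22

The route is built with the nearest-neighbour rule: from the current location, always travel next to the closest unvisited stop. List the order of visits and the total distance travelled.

At Vale the remaining stops are Quarry 13, Maris 16, Denton 17, Maple 20, Hadley 22, Knoll 26, North 27; go to Quarry.
At Quarry the remaining stops are Hadley 11, Maris 17, Knoll 18, Maple 21, Denton 30, North 37; go to Hadley.
At Hadley the remaining stops are Maris 6, Knoll 7, Maple 10, Denton 23, North 28; go to Maris.
At Maris the remaining stops are Maple 4, Knoll 10, Denton 25, North 26; go to Maple.
At Maple the remaining stops are Knoll 14, North 22, Denton 29; go to Knoll.
At Knoll the remaining stops are Denton 16, North 21; go to Denton.
At Denton the remaining stops are North 10; go to North.
Return North→Vale: 27.
Total = 13 + 11 + 6 + 4 + 14 + 16 + 10 + 27 = 101.

101 blocks along Vale → Quarry → Hadley → Maris → Maple → Knoll → Denton → North → Vale.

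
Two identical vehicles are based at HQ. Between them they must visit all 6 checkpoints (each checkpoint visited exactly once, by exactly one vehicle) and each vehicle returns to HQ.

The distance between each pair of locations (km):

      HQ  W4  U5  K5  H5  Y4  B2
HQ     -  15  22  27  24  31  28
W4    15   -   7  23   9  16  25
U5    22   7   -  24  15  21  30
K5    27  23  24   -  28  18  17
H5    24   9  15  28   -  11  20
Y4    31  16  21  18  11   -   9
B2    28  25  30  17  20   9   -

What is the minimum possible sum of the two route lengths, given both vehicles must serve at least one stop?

There are 2^5 − 1 = 31 ways to divide the 6 stops into two non-empty groups. For each, the best each vehicle can do is its own shortest tour through its group:
  {W4} + {U5, K5, H5, Y4, B2}: 30 + 101 = 131
  {U5} + {W4, K5, H5, Y4, B2}: 44 + 88 = 132
  {W4, U5} + {K5, H5, Y4, B2}: 44 + 88 = 132
  {K5} + {W4, U5, H5, Y4, B2}: 54 + 85 = 139
  {W4, K5} + {U5, H5, Y4, B2}: 65 + 85 = 150
  {U5, K5} + {W4, H5, Y4, B2}: 73 + 72 = 145
  … (31 splits in total)
Best: vehicle 1 HQ → W4 → HQ = 30; vehicle 2 HQ → U5 → H5 → Y4 → B2 → K5 → HQ = 101; combined 131.

131 km — the smallest possible combined total.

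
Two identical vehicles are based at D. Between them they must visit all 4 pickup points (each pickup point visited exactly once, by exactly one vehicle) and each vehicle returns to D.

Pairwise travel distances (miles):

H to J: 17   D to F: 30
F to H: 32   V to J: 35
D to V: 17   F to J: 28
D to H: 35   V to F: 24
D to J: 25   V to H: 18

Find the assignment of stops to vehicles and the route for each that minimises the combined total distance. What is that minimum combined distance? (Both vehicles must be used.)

There are 2^3 − 1 = 7 ways to divide the 4 stops into two non-empty groups. For each, the best each vehicle can do is its own shortest tour through its group:
  {V} + {F, H, J}: 34 + 104 = 138
  {F} + {V, H, J}: 60 + 77 = 137
  {V, F} + {H, J}: 71 + 77 = 148
  {H} + {V, F, J}: 70 + 94 = 164
  {V, H} + {F, J}: 70 + 83 = 153
  {F, H} + {V, J}: 97 + 77 = 174
  … (7 splits in total)
Best: vehicle 1 D → F → D = 60; vehicle 2 D → V → H → J → D = 77; combined 137.

137 miles — the smallest possible combined total.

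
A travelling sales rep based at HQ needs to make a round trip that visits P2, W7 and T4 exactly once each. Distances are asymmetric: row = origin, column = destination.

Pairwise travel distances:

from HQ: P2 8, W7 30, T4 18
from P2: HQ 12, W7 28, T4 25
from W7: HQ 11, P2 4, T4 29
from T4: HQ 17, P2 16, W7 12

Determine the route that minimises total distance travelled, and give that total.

HQ - P2 - W7 - T4 - HQ: 8+28+29+17 = 82
HQ - P2 - T4 - W7 - HQ: 8+25+12+11 = 56
HQ - W7 - P2 - T4 - HQ: 30+4+25+17 = 76
HQ - W7 - T4 - P2 - HQ: 30+29+16+12 = 87
HQ - T4 - P2 - W7 - HQ: 18+16+28+11 = 73
HQ - T4 - W7 - P2 - HQ: 18+12+4+12 = 46
The minimum is 46.
One optimal route: HQ → T4 → W7 → P2 → HQ.

Minimum total distance: 46.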